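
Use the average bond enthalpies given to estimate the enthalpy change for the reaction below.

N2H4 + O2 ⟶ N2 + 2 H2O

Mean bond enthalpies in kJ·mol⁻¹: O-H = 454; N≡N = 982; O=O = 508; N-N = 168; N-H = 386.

ΔH ≈ −578 kJ

Bonds broken (reactants):
  N-H: 4 × 386 = 1544
  N-N: 1 × 168 = 168
  O=O: 1 × 508 = 508
  Σ(broken) = 2220 kJ
Bonds formed (products):
  N≡N: 1 × 982 = 982
  O-H: 4 × 454 = 1816
  Σ(formed) = 2798 kJ
ΔH = Σ(broken) − Σ(formed) = 2220 − 2798 = −578 kJ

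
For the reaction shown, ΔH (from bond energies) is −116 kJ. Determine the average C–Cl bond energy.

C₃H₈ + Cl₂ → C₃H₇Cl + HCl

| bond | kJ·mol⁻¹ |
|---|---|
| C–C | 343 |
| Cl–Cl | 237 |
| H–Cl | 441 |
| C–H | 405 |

Let D be the C–Cl bond energy.
Σ(broken) = 2×343 + 8×405 + 1×237 = 4163
Σ(formed) = 2×343 + 1×D + 7×405 + 1×441 = 3962 + D
ΔH = Σ(broken) − Σ(formed) = (4163) − (3962 + D) = +201 − D
Setting this equal to −116 kJ gives D = 317 kJ/mol.

D(C–Cl) ≈ 317 kJ/mol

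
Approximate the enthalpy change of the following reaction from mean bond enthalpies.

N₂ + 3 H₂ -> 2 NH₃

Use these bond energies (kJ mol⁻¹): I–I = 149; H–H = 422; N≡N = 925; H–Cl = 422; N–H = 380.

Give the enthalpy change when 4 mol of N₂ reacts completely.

Bonds broken (reactants):
  H–H: 3 × 422 = 1266
  N≡N: 1 × 925 = 925
  Σ(broken) = 2191 kJ
Bonds formed (products):
  N–H: 6 × 380 = 2280
  Σ(formed) = 2280 kJ
ΔH = Σ(broken) − Σ(formed) = 2191 − 2280 = −89 kJ
For 4× the reaction as written: 4 × (−89) = −356 kJ

ΔH = −356 kJ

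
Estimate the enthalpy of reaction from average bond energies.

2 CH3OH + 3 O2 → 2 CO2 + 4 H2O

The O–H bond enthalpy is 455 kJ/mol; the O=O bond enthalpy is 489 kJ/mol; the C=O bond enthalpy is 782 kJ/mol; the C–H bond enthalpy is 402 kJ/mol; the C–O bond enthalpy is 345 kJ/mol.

Bonds broken (reactants):
  C–H: 6 × 402 = 2412
  C–O: 2 × 345 = 690
  O–H: 2 × 455 = 910
  O=O: 3 × 489 = 1467
  Σ(broken) = 5479 kJ
Bonds formed (products):
  C=O: 4 × 782 = 3128
  O–H: 8 × 455 = 3640
  Σ(formed) = 6768 kJ
ΔH = Σ(broken) − Σ(formed) = 5479 − 6768 = −1289 kJ

ΔH ≈ −1289 kJ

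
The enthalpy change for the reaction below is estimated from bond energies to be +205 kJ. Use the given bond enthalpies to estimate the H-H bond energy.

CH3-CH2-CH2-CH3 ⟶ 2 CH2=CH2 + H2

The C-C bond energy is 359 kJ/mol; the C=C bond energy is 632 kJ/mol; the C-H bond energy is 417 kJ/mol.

D(H-H) ≈ 442 kJ/mol

Let D be the H-H bond energy.
Σ(broken) = 3×359 + 10×417 = 5247
Σ(formed) = 8×417 + 2×632 + 1×D = 4600 + D
ΔH = Σ(broken) − Σ(formed) = (5247) − (4600 + D) = +647 − D
Setting this equal to +205 kJ gives D = 442 kJ/mol.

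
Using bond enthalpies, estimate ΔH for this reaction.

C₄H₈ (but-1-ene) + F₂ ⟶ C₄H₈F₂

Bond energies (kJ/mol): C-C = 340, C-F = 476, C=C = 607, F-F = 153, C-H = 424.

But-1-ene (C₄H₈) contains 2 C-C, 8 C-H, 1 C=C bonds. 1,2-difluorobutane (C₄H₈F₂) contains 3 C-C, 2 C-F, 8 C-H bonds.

Bonds broken (reactants):
  C-C: 2 × 340 = 680
  C-H: 8 × 424 = 3392
  C=C: 1 × 607 = 607
  F-F: 1 × 153 = 153
  Σ(broken) = 4832 kJ
Bonds formed (products):
  C-C: 3 × 340 = 1020
  C-F: 2 × 476 = 952
  C-H: 8 × 424 = 3392
  Σ(formed) = 5364 kJ
ΔH = Σ(broken) − Σ(formed) = 4832 − 5364 = −532 kJ

ΔH ≈ −532 kJ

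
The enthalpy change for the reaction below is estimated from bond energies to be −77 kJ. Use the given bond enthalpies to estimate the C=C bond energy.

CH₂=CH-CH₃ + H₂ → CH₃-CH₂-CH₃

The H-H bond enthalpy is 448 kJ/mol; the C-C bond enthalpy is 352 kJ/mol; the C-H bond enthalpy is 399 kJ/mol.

D(C=C) ≈ 625 kJ/mol

Let D be the C=C bond energy.
Σ(broken) = 1×352 + 6×399 + 1×D + 1×448 = 3194 + D
Σ(formed) = 2×352 + 8×399 = 3896
ΔH = Σ(broken) − Σ(formed) = (3194 + D) − (3896) = −702 + D
Setting this equal to −77 kJ gives D = 625 kJ/mol.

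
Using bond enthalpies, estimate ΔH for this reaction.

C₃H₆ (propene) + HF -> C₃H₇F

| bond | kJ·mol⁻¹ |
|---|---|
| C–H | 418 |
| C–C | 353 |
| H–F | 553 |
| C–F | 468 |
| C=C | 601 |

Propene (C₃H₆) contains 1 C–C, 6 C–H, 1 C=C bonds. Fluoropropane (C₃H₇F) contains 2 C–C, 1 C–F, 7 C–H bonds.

Bonds broken (reactants):
  C–C: 1 × 353 = 353
  C–H: 6 × 418 = 2508
  C=C: 1 × 601 = 601
  H–F: 1 × 553 = 553
  Σ(broken) = 4015 kJ
Bonds formed (products):
  C–C: 2 × 353 = 706
  C–F: 1 × 468 = 468
  C–H: 7 × 418 = 2926
  Σ(formed) = 4100 kJ
ΔH = Σ(broken) − Σ(formed) = 4015 − 4100 = −85 kJ

ΔH ≈ −85 kJ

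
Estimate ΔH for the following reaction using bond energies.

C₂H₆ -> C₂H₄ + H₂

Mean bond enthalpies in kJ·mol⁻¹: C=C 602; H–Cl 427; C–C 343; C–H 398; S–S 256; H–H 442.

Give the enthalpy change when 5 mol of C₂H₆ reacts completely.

Bonds broken (reactants):
  C–C: 1 × 343 = 343
  C–H: 6 × 398 = 2388
  Σ(broken) = 2731 kJ
Bonds formed (products):
  C–H: 4 × 398 = 1592
  C=C: 1 × 602 = 602
  H–H: 1 × 442 = 442
  Σ(formed) = 2636 kJ
ΔH = Σ(broken) − Σ(formed) = 2731 − 2636 = +95 kJ
For 5× the reaction as written: 5 × (+95) = +475 kJ

ΔH = +475 kJ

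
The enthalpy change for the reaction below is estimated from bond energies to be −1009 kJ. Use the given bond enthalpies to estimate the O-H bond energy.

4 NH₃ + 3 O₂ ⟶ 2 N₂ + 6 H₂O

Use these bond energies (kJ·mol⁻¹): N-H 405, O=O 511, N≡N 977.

D(O-H) ≈ 454 kJ/mol

Let D be the O-H bond energy.
Σ(broken) = 12×405 + 3×511 = 6393
Σ(formed) = 2×977 + 12×D = 1954 + 12D
ΔH = Σ(broken) − Σ(formed) = (6393) − (1954 + 12D) = +4439 − 12D
Setting this equal to −1009 kJ gives 12D = 5448, so D = 454 kJ/mol.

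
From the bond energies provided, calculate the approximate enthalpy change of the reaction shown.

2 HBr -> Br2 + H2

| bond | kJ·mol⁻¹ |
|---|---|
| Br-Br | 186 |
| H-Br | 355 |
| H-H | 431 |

Bonds broken (reactants):
  H-Br: 2 × 355 = 710
  Σ(broken) = 710 kJ
Bonds formed (products):
  Br-Br: 1 × 186 = 186
  H-H: 1 × 431 = 431
  Σ(formed) = 617 kJ
ΔH = Σ(broken) − Σ(formed) = 710 − 617 = +93 kJ

ΔH ≈ +93 kJ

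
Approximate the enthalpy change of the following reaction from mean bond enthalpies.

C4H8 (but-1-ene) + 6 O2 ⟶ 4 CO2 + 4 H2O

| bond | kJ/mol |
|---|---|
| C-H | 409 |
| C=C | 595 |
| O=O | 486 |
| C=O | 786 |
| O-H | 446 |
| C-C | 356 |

ΔH ≈ −2361 kJ

Bonds broken (reactants):
  C-C: 2 × 356 = 712
  C-H: 8 × 409 = 3272
  C=C: 1 × 595 = 595
  O=O: 6 × 486 = 2916
  Σ(broken) = 7495 kJ
Bonds formed (products):
  C=O: 8 × 786 = 6288
  O-H: 8 × 446 = 3568
  Σ(formed) = 9856 kJ
ΔH = Σ(broken) − Σ(formed) = 7495 − 9856 = −2361 kJ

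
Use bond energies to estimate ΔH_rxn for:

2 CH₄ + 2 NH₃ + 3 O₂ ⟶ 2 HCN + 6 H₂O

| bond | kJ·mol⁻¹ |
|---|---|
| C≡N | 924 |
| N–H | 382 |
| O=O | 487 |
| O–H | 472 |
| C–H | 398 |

Bonds broken (reactants):
  C–H: 8 × 398 = 3184
  N–H: 6 × 382 = 2292
  O=O: 3 × 487 = 1461
  Σ(broken) = 6937 kJ
Bonds formed (products):
  C≡N: 2 × 924 = 1848
  C–H: 2 × 398 = 796
  O–H: 12 × 472 = 5664
  Σ(formed) = 8308 kJ
ΔH = Σ(broken) − Σ(formed) = 6937 − 8308 = −1371 kJ

ΔH ≈ −1371 kJ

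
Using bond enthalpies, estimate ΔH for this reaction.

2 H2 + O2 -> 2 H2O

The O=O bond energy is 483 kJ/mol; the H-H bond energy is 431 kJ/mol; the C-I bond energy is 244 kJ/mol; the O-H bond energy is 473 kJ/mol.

Bonds broken (reactants):
  H-H: 2 × 431 = 862
  O=O: 1 × 483 = 483
  Σ(broken) = 1345 kJ
Bonds formed (products):
  O-H: 4 × 473 = 1892
  Σ(formed) = 1892 kJ
ΔH = Σ(broken) − Σ(formed) = 1345 − 1892 = −547 kJ

ΔH ≈ −547 kJ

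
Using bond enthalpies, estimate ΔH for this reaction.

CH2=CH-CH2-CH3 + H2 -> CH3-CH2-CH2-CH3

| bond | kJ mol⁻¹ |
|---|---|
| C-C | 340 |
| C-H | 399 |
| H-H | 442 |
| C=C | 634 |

ΔH ≈ −62 kJ

Bonds broken (reactants):
  C-C: 2 × 340 = 680
  C-H: 8 × 399 = 3192
  C=C: 1 × 634 = 634
  H-H: 1 × 442 = 442
  Σ(broken) = 4948 kJ
Bonds formed (products):
  C-C: 3 × 340 = 1020
  C-H: 10 × 399 = 3990
  Σ(formed) = 5010 kJ
ΔH = Σ(broken) − Σ(formed) = 4948 − 5010 = −62 kJ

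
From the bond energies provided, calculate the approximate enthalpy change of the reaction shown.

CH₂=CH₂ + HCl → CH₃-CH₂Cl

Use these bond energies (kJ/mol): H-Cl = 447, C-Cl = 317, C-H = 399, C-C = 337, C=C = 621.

ΔH ≈ +15 kJ

Bonds broken (reactants):
  C-H: 4 × 399 = 1596
  C=C: 1 × 621 = 621
  H-Cl: 1 × 447 = 447
  Σ(broken) = 2664 kJ
Bonds formed (products):
  C-C: 1 × 337 = 337
  C-Cl: 1 × 317 = 317
  C-H: 5 × 399 = 1995
  Σ(formed) = 2649 kJ
ΔH = Σ(broken) − Σ(formed) = 2664 − 2649 = +15 kJ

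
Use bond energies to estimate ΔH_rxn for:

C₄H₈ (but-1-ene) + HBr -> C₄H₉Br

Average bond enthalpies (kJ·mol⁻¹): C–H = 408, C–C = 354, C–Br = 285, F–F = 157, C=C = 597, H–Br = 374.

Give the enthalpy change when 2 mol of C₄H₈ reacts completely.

ΔH = −152 kJ

Bonds broken (reactants):
  C–C: 2 × 354 = 708
  C–H: 8 × 408 = 3264
  C=C: 1 × 597 = 597
  H–Br: 1 × 374 = 374
  Σ(broken) = 4943 kJ
Bonds formed (products):
  C–Br: 1 × 285 = 285
  C–C: 3 × 354 = 1062
  C–H: 9 × 408 = 3672
  Σ(formed) = 5019 kJ
ΔH = Σ(broken) − Σ(formed) = 4943 − 5019 = −76 kJ
For 2× the reaction as written: 2 × (−76) = −152 kJ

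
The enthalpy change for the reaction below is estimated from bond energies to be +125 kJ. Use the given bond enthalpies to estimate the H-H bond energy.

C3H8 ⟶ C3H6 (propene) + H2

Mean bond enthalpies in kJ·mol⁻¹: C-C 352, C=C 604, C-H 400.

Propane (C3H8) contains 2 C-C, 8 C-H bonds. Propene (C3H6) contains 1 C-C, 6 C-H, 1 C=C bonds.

D(H-H) ≈ 423 kJ/mol

Let D be the H-H bond energy.
Σ(broken) = 2×352 + 8×400 = 3904
Σ(formed) = 1×352 + 6×400 + 1×604 + 1×D = 3356 + D
ΔH = Σ(broken) − Σ(formed) = (3904) − (3356 + D) = +548 − D
Setting this equal to +125 kJ gives D = 423 kJ/mol.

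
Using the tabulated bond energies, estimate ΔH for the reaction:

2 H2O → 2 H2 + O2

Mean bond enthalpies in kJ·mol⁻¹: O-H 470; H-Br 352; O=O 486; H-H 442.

Bonds broken (reactants):
  O-H: 4 × 470 = 1880
  Σ(broken) = 1880 kJ
Bonds formed (products):
  H-H: 2 × 442 = 884
  O=O: 1 × 486 = 486
  Σ(formed) = 1370 kJ
ΔH = Σ(broken) − Σ(formed) = 1880 − 1370 = +510 kJ

ΔH ≈ +510 kJ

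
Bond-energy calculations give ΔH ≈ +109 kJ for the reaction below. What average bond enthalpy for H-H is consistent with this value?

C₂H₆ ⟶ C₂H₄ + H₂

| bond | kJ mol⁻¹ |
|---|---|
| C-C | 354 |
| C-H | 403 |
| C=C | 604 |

Let D be the H-H bond energy.
Σ(broken) = 1×354 + 6×403 = 2772
Σ(formed) = 4×403 + 1×604 + 1×D = 2216 + D
ΔH = Σ(broken) − Σ(formed) = (2772) − (2216 + D) = +556 − D
Setting this equal to +109 kJ gives D = 447 kJ/mol.

D(H-H) ≈ 447 kJ/mol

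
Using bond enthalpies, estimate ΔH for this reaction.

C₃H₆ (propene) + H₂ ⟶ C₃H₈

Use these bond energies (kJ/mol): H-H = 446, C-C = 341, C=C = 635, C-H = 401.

Bonds broken (reactants):
  C-C: 1 × 341 = 341
  C-H: 6 × 401 = 2406
  C=C: 1 × 635 = 635
  H-H: 1 × 446 = 446
  Σ(broken) = 3828 kJ
Bonds formed (products):
  C-C: 2 × 341 = 682
  C-H: 8 × 401 = 3208
  Σ(formed) = 3890 kJ
ΔH = Σ(broken) − Σ(formed) = 3828 − 3890 = −62 kJ

ΔH ≈ −62 kJ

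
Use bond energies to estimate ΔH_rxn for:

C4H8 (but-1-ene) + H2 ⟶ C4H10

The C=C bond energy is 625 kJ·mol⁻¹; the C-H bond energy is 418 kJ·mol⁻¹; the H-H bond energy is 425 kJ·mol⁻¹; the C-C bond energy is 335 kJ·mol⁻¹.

ΔH ≈ −121 kJ

Bonds broken (reactants):
  C-C: 2 × 335 = 670
  C-H: 8 × 418 = 3344
  C=C: 1 × 625 = 625
  H-H: 1 × 425 = 425
  Σ(broken) = 5064 kJ
Bonds formed (products):
  C-C: 3 × 335 = 1005
  C-H: 10 × 418 = 4180
  Σ(formed) = 5185 kJ
ΔH = Σ(broken) − Σ(formed) = 5064 − 5185 = −121 kJ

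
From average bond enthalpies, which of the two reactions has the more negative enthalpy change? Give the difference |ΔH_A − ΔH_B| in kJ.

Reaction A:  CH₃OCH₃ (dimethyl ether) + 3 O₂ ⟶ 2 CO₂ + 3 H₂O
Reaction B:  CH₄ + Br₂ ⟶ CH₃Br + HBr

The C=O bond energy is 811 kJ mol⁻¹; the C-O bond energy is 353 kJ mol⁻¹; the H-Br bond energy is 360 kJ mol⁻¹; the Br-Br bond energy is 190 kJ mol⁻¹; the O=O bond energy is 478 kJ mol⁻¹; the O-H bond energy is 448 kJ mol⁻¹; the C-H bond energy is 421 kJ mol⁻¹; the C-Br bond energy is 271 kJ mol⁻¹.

Reaction A, by 1246 kJ

Reaction A:
  Bonds broken (reactants):
    C-H: 6 × 421 = 2526
    C-O: 2 × 353 = 706
    O=O: 3 × 478 = 1434
    Σ(broken) = 4666 kJ
  Bonds formed (products):
    C=O: 4 × 811 = 3244
    O-H: 6 × 448 = 2688
    Σ(formed) = 5932 kJ
  ΔH_A = 4666 − 5932 = −1266 kJ
Reaction B:
  Bonds broken (reactants):
    Br-Br: 1 × 190 = 190
    C-H: 4 × 421 = 1684
    Σ(broken) = 1874 kJ
  Bonds formed (products):
    C-Br: 1 × 271 = 271
    C-H: 3 × 421 = 1263
    H-Br: 1 × 360 = 360
    Σ(formed) = 1894 kJ
  ΔH_B = 1874 − 1894 = −20 kJ
ΔH_A − ΔH_B = −1246 kJ, so reaction A has the more negative ΔH; |ΔH_A − ΔH_B| = 1246 kJ.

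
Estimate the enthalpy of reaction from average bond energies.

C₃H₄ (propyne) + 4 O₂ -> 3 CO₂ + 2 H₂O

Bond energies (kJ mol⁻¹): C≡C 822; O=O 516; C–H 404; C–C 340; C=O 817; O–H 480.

Bonds broken (reactants):
  C≡C: 1 × 822 = 822
  C–C: 1 × 340 = 340
  C–H: 4 × 404 = 1616
  O=O: 4 × 516 = 2064
  Σ(broken) = 4842 kJ
Bonds formed (products):
  C=O: 6 × 817 = 4902
  O–H: 4 × 480 = 1920
  Σ(formed) = 6822 kJ
ΔH = Σ(broken) − Σ(formed) = 4842 − 6822 = −1980 kJ

ΔH ≈ −1980 kJ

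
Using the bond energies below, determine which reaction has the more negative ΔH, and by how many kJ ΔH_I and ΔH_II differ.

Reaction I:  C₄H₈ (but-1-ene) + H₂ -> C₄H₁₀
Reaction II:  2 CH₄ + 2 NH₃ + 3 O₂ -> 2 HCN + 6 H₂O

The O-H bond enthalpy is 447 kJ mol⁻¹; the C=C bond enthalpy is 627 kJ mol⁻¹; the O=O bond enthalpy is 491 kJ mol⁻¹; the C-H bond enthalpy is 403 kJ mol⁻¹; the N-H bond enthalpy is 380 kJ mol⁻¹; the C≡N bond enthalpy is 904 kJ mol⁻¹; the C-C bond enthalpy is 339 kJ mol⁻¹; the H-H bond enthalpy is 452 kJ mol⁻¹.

Reaction II, by 935 kJ

Reaction I:
  Bonds broken (reactants):
    C-C: 2 × 339 = 678
    C-H: 8 × 403 = 3224
    C=C: 1 × 627 = 627
    H-H: 1 × 452 = 452
    Σ(broken) = 4981 kJ
  Bonds formed (products):
    C-C: 3 × 339 = 1017
    C-H: 10 × 403 = 4030
    Σ(formed) = 5047 kJ
  ΔH_I = 4981 − 5047 = −66 kJ
Reaction II:
  Bonds broken (reactants):
    C-H: 8 × 403 = 3224
    N-H: 6 × 380 = 2280
    O=O: 3 × 491 = 1473
    Σ(broken) = 6977 kJ
  Bonds formed (products):
    C≡N: 2 × 904 = 1808
    C-H: 2 × 403 = 806
    O-H: 12 × 447 = 5364
    Σ(formed) = 7978 kJ
  ΔH_II = 6977 − 7978 = −1001 kJ
ΔH_I − ΔH_II = +935 kJ, so reaction II has the more negative ΔH; |ΔH_I − ΔH_II| = 935 kJ.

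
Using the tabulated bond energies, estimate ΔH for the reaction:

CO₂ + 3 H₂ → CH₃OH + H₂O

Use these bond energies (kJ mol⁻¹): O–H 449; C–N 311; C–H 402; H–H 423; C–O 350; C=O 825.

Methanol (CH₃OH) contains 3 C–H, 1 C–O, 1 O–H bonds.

ΔH ≈ +16 kJ

Bonds broken (reactants):
  C=O: 2 × 825 = 1650
  H–H: 3 × 423 = 1269
  Σ(broken) = 2919 kJ
Bonds formed (products):
  C–H: 3 × 402 = 1206
  C–O: 1 × 350 = 350
  O–H: 3 × 449 = 1347
  Σ(formed) = 2903 kJ
ΔH = Σ(broken) − Σ(formed) = 2919 − 2903 = +16 kJ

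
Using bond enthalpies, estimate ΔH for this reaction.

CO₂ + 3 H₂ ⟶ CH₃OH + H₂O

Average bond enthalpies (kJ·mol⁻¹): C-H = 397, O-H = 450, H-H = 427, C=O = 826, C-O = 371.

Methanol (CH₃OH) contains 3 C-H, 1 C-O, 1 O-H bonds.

Bonds broken (reactants):
  C=O: 2 × 826 = 1652
  H-H: 3 × 427 = 1281
  Σ(broken) = 2933 kJ
Bonds formed (products):
  C-H: 3 × 397 = 1191
  C-O: 1 × 371 = 371
  O-H: 3 × 450 = 1350
  Σ(formed) = 2912 kJ
ΔH = Σ(broken) − Σ(formed) = 2933 − 2912 = +21 kJ

ΔH ≈ +21 kJ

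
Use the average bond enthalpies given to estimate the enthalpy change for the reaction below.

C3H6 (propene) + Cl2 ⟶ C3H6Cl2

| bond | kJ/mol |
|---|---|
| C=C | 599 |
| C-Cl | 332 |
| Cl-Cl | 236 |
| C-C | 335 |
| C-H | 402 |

Bonds broken (reactants):
  C-C: 1 × 335 = 335
  C-H: 6 × 402 = 2412
  C=C: 1 × 599 = 599
  Cl-Cl: 1 × 236 = 236
  Σ(broken) = 3582 kJ
Bonds formed (products):
  C-C: 2 × 335 = 670
  C-Cl: 2 × 332 = 664
  C-H: 6 × 402 = 2412
  Σ(formed) = 3746 kJ
ΔH = Σ(broken) − Σ(formed) = 3582 − 3746 = −164 kJ

ΔH ≈ −164 kJ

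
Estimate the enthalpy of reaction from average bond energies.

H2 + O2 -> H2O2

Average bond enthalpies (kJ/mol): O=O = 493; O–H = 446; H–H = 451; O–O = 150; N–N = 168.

Bonds broken (reactants):
  H–H: 1 × 451 = 451
  O=O: 1 × 493 = 493
  Σ(broken) = 944 kJ
Bonds formed (products):
  O–H: 2 × 446 = 892
  O–O: 1 × 150 = 150
  Σ(formed) = 1042 kJ
ΔH = Σ(broken) − Σ(formed) = 944 − 1042 = −98 kJ

ΔH ≈ −98 kJ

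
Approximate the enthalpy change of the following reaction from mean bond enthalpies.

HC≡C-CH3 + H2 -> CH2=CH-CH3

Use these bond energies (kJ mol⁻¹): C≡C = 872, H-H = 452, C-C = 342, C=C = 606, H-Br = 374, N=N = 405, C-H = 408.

Bonds broken (reactants):
  C≡C: 1 × 872 = 872
  C-C: 1 × 342 = 342
  C-H: 4 × 408 = 1632
  H-H: 1 × 452 = 452
  Σ(broken) = 3298 kJ
Bonds formed (products):
  C-C: 1 × 342 = 342
  C-H: 6 × 408 = 2448
  C=C: 1 × 606 = 606
  Σ(formed) = 3396 kJ
ΔH = Σ(broken) − Σ(formed) = 3298 − 3396 = −98 kJ

ΔH ≈ −98 kJ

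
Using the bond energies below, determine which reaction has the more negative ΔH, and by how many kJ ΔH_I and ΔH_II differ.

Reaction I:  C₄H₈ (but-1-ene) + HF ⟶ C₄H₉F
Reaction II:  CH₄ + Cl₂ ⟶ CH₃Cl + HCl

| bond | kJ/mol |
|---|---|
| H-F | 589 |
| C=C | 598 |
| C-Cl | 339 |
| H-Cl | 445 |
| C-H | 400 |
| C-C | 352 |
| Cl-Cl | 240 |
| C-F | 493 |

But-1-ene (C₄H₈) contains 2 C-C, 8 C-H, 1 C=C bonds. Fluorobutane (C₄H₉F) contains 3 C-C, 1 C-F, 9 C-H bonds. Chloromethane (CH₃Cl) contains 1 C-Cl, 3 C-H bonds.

Reaction II, by 86 kJ

Reaction I:
  Bonds broken (reactants):
    C-C: 2 × 352 = 704
    C-H: 8 × 400 = 3200
    C=C: 1 × 598 = 598
    H-F: 1 × 589 = 589
    Σ(broken) = 5091 kJ
  Bonds formed (products):
    C-C: 3 × 352 = 1056
    C-F: 1 × 493 = 493
    C-H: 9 × 400 = 3600
    Σ(formed) = 5149 kJ
  ΔH_I = 5091 − 5149 = −58 kJ
Reaction II:
  Bonds broken (reactants):
    C-H: 4 × 400 = 1600
    Cl-Cl: 1 × 240 = 240
    Σ(broken) = 1840 kJ
  Bonds formed (products):
    C-Cl: 1 × 339 = 339
    C-H: 3 × 400 = 1200
    H-Cl: 1 × 445 = 445
    Σ(formed) = 1984 kJ
  ΔH_II = 1840 − 1984 = −144 kJ
ΔH_I − ΔH_II = +86 kJ, so reaction II has the more negative ΔH; |ΔH_I − ΔH_II| = 86 kJ.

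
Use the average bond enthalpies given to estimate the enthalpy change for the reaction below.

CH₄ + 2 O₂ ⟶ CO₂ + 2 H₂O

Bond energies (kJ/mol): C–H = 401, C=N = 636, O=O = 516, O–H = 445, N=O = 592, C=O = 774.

Bonds broken (reactants):
  C–H: 4 × 401 = 1604
  O=O: 2 × 516 = 1032
  Σ(broken) = 2636 kJ
Bonds formed (products):
  C=O: 2 × 774 = 1548
  O–H: 4 × 445 = 1780
  Σ(formed) = 3328 kJ
ΔH = Σ(broken) − Σ(formed) = 2636 − 3328 = −692 kJ

ΔH ≈ −692 kJ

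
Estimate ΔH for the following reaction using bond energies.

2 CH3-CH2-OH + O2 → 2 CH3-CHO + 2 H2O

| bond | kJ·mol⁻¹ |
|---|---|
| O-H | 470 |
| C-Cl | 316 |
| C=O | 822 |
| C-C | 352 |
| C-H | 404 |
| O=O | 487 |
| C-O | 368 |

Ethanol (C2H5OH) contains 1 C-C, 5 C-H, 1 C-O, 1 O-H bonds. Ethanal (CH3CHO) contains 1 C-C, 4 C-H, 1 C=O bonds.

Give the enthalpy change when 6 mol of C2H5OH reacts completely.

ΔH = −1659 kJ

Bonds broken (reactants):
  C-C: 2 × 352 = 704
  C-H: 10 × 404 = 4040
  C-O: 2 × 368 = 736
  O-H: 2 × 470 = 940
  O=O: 1 × 487 = 487
  Σ(broken) = 6907 kJ
Bonds formed (products):
  C-C: 2 × 352 = 704
  C-H: 8 × 404 = 3232
  C=O: 2 × 822 = 1644
  O-H: 4 × 470 = 1880
  Σ(formed) = 7460 kJ
ΔH = Σ(broken) − Σ(formed) = 6907 − 7460 = −553 kJ
For 3× the reaction as written: 3 × (−553) = −1659 kJ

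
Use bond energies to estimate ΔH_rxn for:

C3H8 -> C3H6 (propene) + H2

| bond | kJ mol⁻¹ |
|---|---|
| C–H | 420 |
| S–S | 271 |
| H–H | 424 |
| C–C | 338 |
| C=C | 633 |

ΔH ≈ +121 kJ

Bonds broken (reactants):
  C–C: 2 × 338 = 676
  C–H: 8 × 420 = 3360
  Σ(broken) = 4036 kJ
Bonds formed (products):
  C–C: 1 × 338 = 338
  C–H: 6 × 420 = 2520
  C=C: 1 × 633 = 633
  H–H: 1 × 424 = 424
  Σ(formed) = 3915 kJ
ΔH = Σ(broken) − Σ(formed) = 4036 − 3915 = +121 kJ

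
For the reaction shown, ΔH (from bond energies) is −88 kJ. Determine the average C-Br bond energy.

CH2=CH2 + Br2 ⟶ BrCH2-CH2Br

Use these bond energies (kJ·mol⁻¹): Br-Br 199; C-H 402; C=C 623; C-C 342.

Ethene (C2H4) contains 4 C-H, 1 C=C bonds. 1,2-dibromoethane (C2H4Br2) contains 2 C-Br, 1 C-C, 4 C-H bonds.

Let D be the C-Br bond energy.
Σ(broken) = 1×199 + 4×402 + 1×623 = 2430
Σ(formed) = 2×D + 1×342 + 4×402 = 1950 + 2D
ΔH = Σ(broken) − Σ(formed) = (2430) − (1950 + 2D) = +480 − 2D
Setting this equal to −88 kJ gives 2D = 568, so D = 284 kJ/mol.

D(C-Br) ≈ 284 kJ/mol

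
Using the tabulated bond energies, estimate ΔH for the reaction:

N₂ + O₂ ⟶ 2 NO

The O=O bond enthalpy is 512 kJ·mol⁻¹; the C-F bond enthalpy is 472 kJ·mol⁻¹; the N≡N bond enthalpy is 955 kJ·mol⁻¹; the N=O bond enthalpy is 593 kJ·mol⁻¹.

Bonds broken (reactants):
  N≡N: 1 × 955 = 955
  O=O: 1 × 512 = 512
  Σ(broken) = 1467 kJ
Bonds formed (products):
  N=O: 2 × 593 = 1186
  Σ(formed) = 1186 kJ
ΔH = Σ(broken) − Σ(formed) = 1467 − 1186 = +281 kJ

ΔH ≈ +281 kJ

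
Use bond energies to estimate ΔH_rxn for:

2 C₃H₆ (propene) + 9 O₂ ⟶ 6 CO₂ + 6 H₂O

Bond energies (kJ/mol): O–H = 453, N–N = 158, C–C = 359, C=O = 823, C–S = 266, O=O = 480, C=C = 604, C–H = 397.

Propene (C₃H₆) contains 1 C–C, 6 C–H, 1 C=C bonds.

ΔH ≈ −4302 kJ

Bonds broken (reactants):
  C–C: 2 × 359 = 718
  C–H: 12 × 397 = 4764
  C=C: 2 × 604 = 1208
  O=O: 9 × 480 = 4320
  Σ(broken) = 11010 kJ
Bonds formed (products):
  C=O: 12 × 823 = 9876
  O–H: 12 × 453 = 5436
  Σ(formed) = 15312 kJ
ΔH = Σ(broken) − Σ(formed) = 11010 − 15312 = −4302 kJ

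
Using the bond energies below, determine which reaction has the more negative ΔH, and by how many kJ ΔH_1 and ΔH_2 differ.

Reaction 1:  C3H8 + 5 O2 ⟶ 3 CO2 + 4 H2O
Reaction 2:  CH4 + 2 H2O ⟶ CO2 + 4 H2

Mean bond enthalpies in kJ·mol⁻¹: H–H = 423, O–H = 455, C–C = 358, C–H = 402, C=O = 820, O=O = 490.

Reaction 1:
  Bonds broken (reactants):
    C–C: 2 × 358 = 716
    C–H: 8 × 402 = 3216
    O=O: 5 × 490 = 2450
    Σ(broken) = 6382 kJ
  Bonds formed (products):
    C=O: 6 × 820 = 4920
    O–H: 8 × 455 = 3640
    Σ(formed) = 8560 kJ
  ΔH_1 = 6382 − 8560 = −2178 kJ
Reaction 2:
  Bonds broken (reactants):
    C–H: 4 × 402 = 1608
    O–H: 4 × 455 = 1820
    Σ(broken) = 3428 kJ
  Bonds formed (products):
    C=O: 2 × 820 = 1640
    H–H: 4 × 423 = 1692
    Σ(formed) = 3332 kJ
  ΔH_2 = 3428 − 3332 = +96 kJ
ΔH_1 − ΔH_2 = −2274 kJ, so reaction 1 has the more negative ΔH; |ΔH_1 − ΔH_2| = 2274 kJ.

Reaction 1, by 2274 kJ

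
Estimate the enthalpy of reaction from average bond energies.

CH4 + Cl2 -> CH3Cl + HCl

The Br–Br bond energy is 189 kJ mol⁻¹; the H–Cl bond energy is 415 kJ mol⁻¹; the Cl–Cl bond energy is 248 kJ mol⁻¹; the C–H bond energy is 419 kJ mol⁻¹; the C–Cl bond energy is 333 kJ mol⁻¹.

Bonds broken (reactants):
  C–H: 4 × 419 = 1676
  Cl–Cl: 1 × 248 = 248
  Σ(broken) = 1924 kJ
Bonds formed (products):
  C–Cl: 1 × 333 = 333
  C–H: 3 × 419 = 1257
  H–Cl: 1 × 415 = 415
  Σ(formed) = 2005 kJ
ΔH = Σ(broken) − Σ(formed) = 1924 − 2005 = −81 kJ

ΔH ≈ −81 kJ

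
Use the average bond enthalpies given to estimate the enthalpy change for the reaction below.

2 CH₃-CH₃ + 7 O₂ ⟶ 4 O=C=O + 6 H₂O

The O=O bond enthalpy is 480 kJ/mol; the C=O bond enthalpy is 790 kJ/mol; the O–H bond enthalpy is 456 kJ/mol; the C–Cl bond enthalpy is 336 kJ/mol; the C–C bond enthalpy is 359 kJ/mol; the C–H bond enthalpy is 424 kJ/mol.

Bonds broken (reactants):
  C–C: 2 × 359 = 718
  C–H: 12 × 424 = 5088
  O=O: 7 × 480 = 3360
  Σ(broken) = 9166 kJ
Bonds formed (products):
  C=O: 8 × 790 = 6320
  O–H: 12 × 456 = 5472
  Σ(formed) = 11792 kJ
ΔH = Σ(broken) − Σ(formed) = 9166 − 11792 = −2626 kJ

ΔH ≈ −2626 kJ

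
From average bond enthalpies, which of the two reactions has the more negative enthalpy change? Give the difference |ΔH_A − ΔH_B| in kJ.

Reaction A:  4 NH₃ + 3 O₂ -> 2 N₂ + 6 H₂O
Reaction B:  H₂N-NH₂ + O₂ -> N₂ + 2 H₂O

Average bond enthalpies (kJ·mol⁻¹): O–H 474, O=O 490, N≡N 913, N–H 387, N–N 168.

Reaction A, by 797 kJ

Reaction A:
  Bonds broken (reactants):
    N–H: 12 × 387 = 4644
    O=O: 3 × 490 = 1470
    Σ(broken) = 6114 kJ
  Bonds formed (products):
    N≡N: 2 × 913 = 1826
    O–H: 12 × 474 = 5688
    Σ(formed) = 7514 kJ
  ΔH_A = 6114 − 7514 = −1400 kJ
Reaction B:
  Bonds broken (reactants):
    N–H: 4 × 387 = 1548
    N–N: 1 × 168 = 168
    O=O: 1 × 490 = 490
    Σ(broken) = 2206 kJ
  Bonds formed (products):
    N≡N: 1 × 913 = 913
    O–H: 4 × 474 = 1896
    Σ(formed) = 2809 kJ
  ΔH_B = 2206 − 2809 = −603 kJ
ΔH_A − ΔH_B = −797 kJ, so reaction A has the more negative ΔH; |ΔH_A − ΔH_B| = 797 kJ.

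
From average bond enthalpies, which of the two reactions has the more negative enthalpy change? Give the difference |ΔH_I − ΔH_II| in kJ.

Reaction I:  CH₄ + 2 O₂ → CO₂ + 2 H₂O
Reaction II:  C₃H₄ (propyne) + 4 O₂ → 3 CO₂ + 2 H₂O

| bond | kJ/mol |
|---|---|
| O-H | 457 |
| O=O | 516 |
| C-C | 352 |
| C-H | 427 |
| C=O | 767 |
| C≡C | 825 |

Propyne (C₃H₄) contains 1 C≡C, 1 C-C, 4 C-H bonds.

Reaction I:
  Bonds broken (reactants):
    C-H: 4 × 427 = 1708
    O=O: 2 × 516 = 1032
    Σ(broken) = 2740 kJ
  Bonds formed (products):
    C=O: 2 × 767 = 1534
    O-H: 4 × 457 = 1828
    Σ(formed) = 3362 kJ
  ΔH_I = 2740 − 3362 = −622 kJ
Reaction II:
  Bonds broken (reactants):
    C≡C: 1 × 825 = 825
    C-C: 1 × 352 = 352
    C-H: 4 × 427 = 1708
    O=O: 4 × 516 = 2064
    Σ(broken) = 4949 kJ
  Bonds formed (products):
    C=O: 6 × 767 = 4602
    O-H: 4 × 457 = 1828
    Σ(formed) = 6430 kJ
  ΔH_II = 4949 − 6430 = −1481 kJ
ΔH_I − ΔH_II = +859 kJ, so reaction II has the more negative ΔH; |ΔH_I − ΔH_II| = 859 kJ.

Reaction II, by 859 kJ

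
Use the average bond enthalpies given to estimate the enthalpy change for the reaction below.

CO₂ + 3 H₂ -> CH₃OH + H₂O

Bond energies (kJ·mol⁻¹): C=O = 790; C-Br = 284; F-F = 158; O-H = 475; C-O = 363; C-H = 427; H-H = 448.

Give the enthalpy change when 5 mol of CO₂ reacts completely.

Bonds broken (reactants):
  C=O: 2 × 790 = 1580
  H-H: 3 × 448 = 1344
  Σ(broken) = 2924 kJ
Bonds formed (products):
  C-H: 3 × 427 = 1281
  C-O: 1 × 363 = 363
  O-H: 3 × 475 = 1425
  Σ(formed) = 3069 kJ
ΔH = Σ(broken) − Σ(formed) = 2924 − 3069 = −145 kJ
For 5× the reaction as written: 5 × (−145) = −725 kJ

ΔH = −725 kJ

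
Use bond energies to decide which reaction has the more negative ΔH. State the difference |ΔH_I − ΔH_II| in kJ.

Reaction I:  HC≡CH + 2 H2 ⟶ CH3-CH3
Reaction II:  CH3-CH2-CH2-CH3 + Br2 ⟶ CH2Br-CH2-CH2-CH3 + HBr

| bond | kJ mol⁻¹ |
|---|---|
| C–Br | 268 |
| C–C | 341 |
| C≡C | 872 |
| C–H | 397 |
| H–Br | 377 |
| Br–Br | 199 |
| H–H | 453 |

Reaction I:
  Bonds broken (reactants):
    C≡C: 1 × 872 = 872
    C–H: 2 × 397 = 794
    H–H: 2 × 453 = 906
    Σ(broken) = 2572 kJ
  Bonds formed (products):
    C–C: 1 × 341 = 341
    C–H: 6 × 397 = 2382
    Σ(formed) = 2723 kJ
  ΔH_I = 2572 − 2723 = −151 kJ
Reaction II:
  Bonds broken (reactants):
    Br–Br: 1 × 199 = 199
    C–C: 3 × 341 = 1023
    C–H: 10 × 397 = 3970
    Σ(broken) = 5192 kJ
  Bonds formed (products):
    C–Br: 1 × 268 = 268
    C–C: 3 × 341 = 1023
    C–H: 9 × 397 = 3573
    H–Br: 1 × 377 = 377
    Σ(formed) = 5241 kJ
  ΔH_II = 5192 − 5241 = −49 kJ
ΔH_I − ΔH_II = −102 kJ, so reaction I has the more negative ΔH; |ΔH_I − ΔH_II| = 102 kJ.

Reaction I, by 102 kJ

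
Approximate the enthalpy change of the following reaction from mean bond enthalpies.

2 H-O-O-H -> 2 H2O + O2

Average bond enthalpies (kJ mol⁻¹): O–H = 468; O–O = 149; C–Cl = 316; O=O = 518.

Bonds broken (reactants):
  O–H: 4 × 468 = 1872
  O–O: 2 × 149 = 298
  Σ(broken) = 2170 kJ
Bonds formed (products):
  O–H: 4 × 468 = 1872
  O=O: 1 × 518 = 518
  Σ(formed) = 2390 kJ
ΔH = Σ(broken) − Σ(formed) = 2170 − 2390 = −220 kJ

ΔH ≈ −220 kJ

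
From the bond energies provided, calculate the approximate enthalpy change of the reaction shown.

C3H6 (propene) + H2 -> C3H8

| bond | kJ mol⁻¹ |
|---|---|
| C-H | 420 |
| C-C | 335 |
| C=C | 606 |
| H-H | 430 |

Bonds broken (reactants):
  C-C: 1 × 335 = 335
  C-H: 6 × 420 = 2520
  C=C: 1 × 606 = 606
  H-H: 1 × 430 = 430
  Σ(broken) = 3891 kJ
Bonds formed (products):
  C-C: 2 × 335 = 670
  C-H: 8 × 420 = 3360
  Σ(formed) = 4030 kJ
ΔH = Σ(broken) − Σ(formed) = 3891 − 4030 = −139 kJ

ΔH ≈ −139 kJ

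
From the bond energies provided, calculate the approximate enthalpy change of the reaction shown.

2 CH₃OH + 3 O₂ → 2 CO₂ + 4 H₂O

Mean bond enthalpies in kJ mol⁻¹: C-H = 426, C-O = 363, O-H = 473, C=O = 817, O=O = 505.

ΔH ≈ −1309 kJ

Bonds broken (reactants):
  C-H: 6 × 426 = 2556
  C-O: 2 × 363 = 726
  O-H: 2 × 473 = 946
  O=O: 3 × 505 = 1515
  Σ(broken) = 5743 kJ
Bonds formed (products):
  C=O: 4 × 817 = 3268
  O-H: 8 × 473 = 3784
  Σ(formed) = 7052 kJ
ΔH = Σ(broken) − Σ(formed) = 5743 − 7052 = −1309 kJ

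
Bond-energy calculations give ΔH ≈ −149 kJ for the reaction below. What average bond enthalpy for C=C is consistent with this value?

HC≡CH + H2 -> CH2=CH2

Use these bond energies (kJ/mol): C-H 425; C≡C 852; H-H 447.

Let D be the C=C bond energy.
Σ(broken) = 1×852 + 2×425 + 1×447 = 2149
Σ(formed) = 4×425 + 1×D = 1700 + D
ΔH = Σ(broken) − Σ(formed) = (2149) − (1700 + D) = +449 − D
Setting this equal to −149 kJ gives D = 598 kJ/mol.

D(C=C) ≈ 598 kJ/mol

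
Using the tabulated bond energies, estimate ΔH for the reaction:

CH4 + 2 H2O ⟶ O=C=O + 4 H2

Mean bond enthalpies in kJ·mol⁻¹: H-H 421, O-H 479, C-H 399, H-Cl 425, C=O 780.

Bonds broken (reactants):
  C-H: 4 × 399 = 1596
  O-H: 4 × 479 = 1916
  Σ(broken) = 3512 kJ
Bonds formed (products):
  C=O: 2 × 780 = 1560
  H-H: 4 × 421 = 1684
  Σ(formed) = 3244 kJ
ΔH = Σ(broken) − Σ(formed) = 3512 − 3244 = +268 kJ

ΔH ≈ +268 kJ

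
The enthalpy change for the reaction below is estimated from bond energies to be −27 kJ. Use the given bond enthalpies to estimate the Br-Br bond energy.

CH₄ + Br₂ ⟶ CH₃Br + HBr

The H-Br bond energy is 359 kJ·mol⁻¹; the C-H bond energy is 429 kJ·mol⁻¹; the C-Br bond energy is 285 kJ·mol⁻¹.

D(Br-Br) ≈ 188 kJ/mol

Let D be the Br-Br bond energy.
Σ(broken) = 1×D + 4×429 = 1716 + D
Σ(formed) = 1×285 + 3×429 + 1×359 = 1931
ΔH = Σ(broken) − Σ(formed) = (1716 + D) − (1931) = −215 + D
Setting this equal to −27 kJ gives D = 188 kJ/mol.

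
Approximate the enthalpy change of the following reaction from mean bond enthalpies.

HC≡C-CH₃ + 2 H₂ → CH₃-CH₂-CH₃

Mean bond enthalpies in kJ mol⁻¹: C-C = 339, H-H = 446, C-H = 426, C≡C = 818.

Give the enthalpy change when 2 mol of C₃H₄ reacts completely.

ΔH = −666 kJ

Bonds broken (reactants):
  C≡C: 1 × 818 = 818
  C-C: 1 × 339 = 339
  C-H: 4 × 426 = 1704
  H-H: 2 × 446 = 892
  Σ(broken) = 3753 kJ
Bonds formed (products):
  C-C: 2 × 339 = 678
  C-H: 8 × 426 = 3408
  Σ(formed) = 4086 kJ
ΔH = Σ(broken) − Σ(formed) = 3753 − 4086 = −333 kJ
For 2× the reaction as written: 2 × (−333) = −666 kJ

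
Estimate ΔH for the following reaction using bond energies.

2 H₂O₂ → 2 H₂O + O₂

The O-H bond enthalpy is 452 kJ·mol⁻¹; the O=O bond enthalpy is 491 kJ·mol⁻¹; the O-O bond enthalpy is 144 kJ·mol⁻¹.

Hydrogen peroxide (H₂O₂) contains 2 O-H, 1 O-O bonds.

Bonds broken (reactants):
  O-H: 4 × 452 = 1808
  O-O: 2 × 144 = 288
  Σ(broken) = 2096 kJ
Bonds formed (products):
  O-H: 4 × 452 = 1808
  O=O: 1 × 491 = 491
  Σ(formed) = 2299 kJ
ΔH = Σ(broken) − Σ(formed) = 2096 − 2299 = −203 kJ

ΔH ≈ −203 kJ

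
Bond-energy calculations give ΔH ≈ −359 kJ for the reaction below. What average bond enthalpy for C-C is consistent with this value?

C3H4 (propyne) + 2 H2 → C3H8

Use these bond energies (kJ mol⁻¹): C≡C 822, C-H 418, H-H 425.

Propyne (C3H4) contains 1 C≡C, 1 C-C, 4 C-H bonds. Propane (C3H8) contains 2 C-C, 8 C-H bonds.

Let D be the C-C bond energy.
Σ(broken) = 1×822 + 1×D + 4×418 + 2×425 = 3344 + D
Σ(formed) = 2×D + 8×418 = 3344 + 2D
ΔH = Σ(broken) − Σ(formed) = (3344 + D) − (3344 + 2D) = +0 − D
Setting this equal to −359 kJ gives D = 359 kJ/mol.

D(C-C) ≈ 359 kJ/mol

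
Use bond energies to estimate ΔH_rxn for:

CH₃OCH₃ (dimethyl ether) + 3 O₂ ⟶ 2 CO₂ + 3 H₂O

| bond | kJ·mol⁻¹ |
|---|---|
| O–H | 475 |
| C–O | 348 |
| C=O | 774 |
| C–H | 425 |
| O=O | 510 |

ΔH ≈ −1170 kJ

Bonds broken (reactants):
  C–H: 6 × 425 = 2550
  C–O: 2 × 348 = 696
  O=O: 3 × 510 = 1530
  Σ(broken) = 4776 kJ
Bonds formed (products):
  C=O: 4 × 774 = 3096
  O–H: 6 × 475 = 2850
  Σ(formed) = 5946 kJ
ΔH = Σ(broken) − Σ(formed) = 4776 − 5946 = −1170 kJ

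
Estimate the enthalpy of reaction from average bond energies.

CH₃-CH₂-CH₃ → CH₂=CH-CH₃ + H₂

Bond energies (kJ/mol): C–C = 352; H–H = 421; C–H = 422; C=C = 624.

ΔH ≈ +151 kJ

Bonds broken (reactants):
  C–C: 2 × 352 = 704
  C–H: 8 × 422 = 3376
  Σ(broken) = 4080 kJ
Bonds formed (products):
  C–C: 1 × 352 = 352
  C–H: 6 × 422 = 2532
  C=C: 1 × 624 = 624
  H–H: 1 × 421 = 421
  Σ(formed) = 3929 kJ
ΔH = Σ(broken) − Σ(formed) = 4080 − 3929 = +151 kJ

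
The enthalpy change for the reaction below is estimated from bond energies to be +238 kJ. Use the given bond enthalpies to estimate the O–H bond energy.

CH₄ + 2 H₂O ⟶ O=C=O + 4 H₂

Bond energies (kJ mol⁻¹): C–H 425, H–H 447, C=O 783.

Let D be the O–H bond energy.
Σ(broken) = 4×425 + 4×D = 1700 + 4D
Σ(formed) = 2×783 + 4×447 = 3354
ΔH = Σ(broken) − Σ(formed) = (1700 + 4D) − (3354) = −1654 + 4D
Setting this equal to +238 kJ gives 4D = 1892, so D = 473 kJ/mol.

D(O–H) ≈ 473 kJ/mol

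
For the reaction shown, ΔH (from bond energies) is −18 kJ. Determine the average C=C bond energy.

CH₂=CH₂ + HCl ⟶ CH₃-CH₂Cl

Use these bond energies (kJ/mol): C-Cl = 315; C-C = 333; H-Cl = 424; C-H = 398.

D(C=C) ≈ 604 kJ/mol

Let D be the C=C bond energy.
Σ(broken) = 4×398 + 1×D + 1×424 = 2016 + D
Σ(formed) = 1×333 + 1×315 + 5×398 = 2638
ΔH = Σ(broken) − Σ(formed) = (2016 + D) − (2638) = −622 + D
Setting this equal to −18 kJ gives D = 604 kJ/mol.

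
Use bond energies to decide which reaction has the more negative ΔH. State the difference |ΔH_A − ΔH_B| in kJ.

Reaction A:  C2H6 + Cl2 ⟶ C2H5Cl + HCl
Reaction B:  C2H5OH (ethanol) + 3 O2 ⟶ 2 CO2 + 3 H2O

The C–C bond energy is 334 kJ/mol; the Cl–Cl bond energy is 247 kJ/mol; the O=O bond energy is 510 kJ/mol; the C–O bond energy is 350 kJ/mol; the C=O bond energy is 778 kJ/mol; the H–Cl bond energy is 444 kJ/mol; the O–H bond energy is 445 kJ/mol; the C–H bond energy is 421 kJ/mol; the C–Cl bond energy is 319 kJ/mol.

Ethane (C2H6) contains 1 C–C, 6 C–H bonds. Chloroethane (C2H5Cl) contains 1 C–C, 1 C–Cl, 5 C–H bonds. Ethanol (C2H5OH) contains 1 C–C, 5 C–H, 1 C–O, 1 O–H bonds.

Reaction A:
  Bonds broken (reactants):
    C–C: 1 × 334 = 334
    C–H: 6 × 421 = 2526
    Cl–Cl: 1 × 247 = 247
    Σ(broken) = 3107 kJ
  Bonds formed (products):
    C–C: 1 × 334 = 334
    C–Cl: 1 × 319 = 319
    C–H: 5 × 421 = 2105
    H–Cl: 1 × 444 = 444
    Σ(formed) = 3202 kJ
  ΔH_A = 3107 − 3202 = −95 kJ
Reaction B:
  Bonds broken (reactants):
    C–C: 1 × 334 = 334
    C–H: 5 × 421 = 2105
    C–O: 1 × 350 = 350
    O–H: 1 × 445 = 445
    O=O: 3 × 510 = 1530
    Σ(broken) = 4764 kJ
  Bonds formed (products):
    C=O: 4 × 778 = 3112
    O–H: 6 × 445 = 2670
    Σ(formed) = 5782 kJ
  ΔH_B = 4764 − 5782 = −1018 kJ
ΔH_A − ΔH_B = +923 kJ, so reaction B has the more negative ΔH; |ΔH_A − ΔH_B| = 923 kJ.

Reaction B, by 923 kJ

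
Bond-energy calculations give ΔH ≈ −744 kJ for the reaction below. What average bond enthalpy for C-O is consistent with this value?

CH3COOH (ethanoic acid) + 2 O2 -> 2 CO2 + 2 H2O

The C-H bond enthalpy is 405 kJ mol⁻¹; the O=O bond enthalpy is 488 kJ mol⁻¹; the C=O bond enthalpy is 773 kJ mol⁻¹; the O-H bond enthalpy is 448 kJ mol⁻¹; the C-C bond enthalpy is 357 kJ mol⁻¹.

Let D be the C-O bond energy.
Σ(broken) = 1×357 + 3×405 + 1×D + 1×773 + 1×448 + 2×488 = 3769 + D
Σ(formed) = 4×773 + 4×448 = 4884
ΔH = Σ(broken) − Σ(formed) = (3769 + D) − (4884) = −1115 + D
Setting this equal to −744 kJ gives D = 371 kJ/mol.

D(C-O) ≈ 371 kJ/mol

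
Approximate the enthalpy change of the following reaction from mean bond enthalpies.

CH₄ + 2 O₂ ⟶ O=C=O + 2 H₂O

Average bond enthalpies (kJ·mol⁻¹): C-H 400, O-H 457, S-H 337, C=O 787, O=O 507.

ΔH ≈ −788 kJ

Bonds broken (reactants):
  C-H: 4 × 400 = 1600
  O=O: 2 × 507 = 1014
  Σ(broken) = 2614 kJ
Bonds formed (products):
  C=O: 2 × 787 = 1574
  O-H: 4 × 457 = 1828
  Σ(formed) = 3402 kJ
ΔH = Σ(broken) − Σ(formed) = 2614 − 3402 = −788 kJ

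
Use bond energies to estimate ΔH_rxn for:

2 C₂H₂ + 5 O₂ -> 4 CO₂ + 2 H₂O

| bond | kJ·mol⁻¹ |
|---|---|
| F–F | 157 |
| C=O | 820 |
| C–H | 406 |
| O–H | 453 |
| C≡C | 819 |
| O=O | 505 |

Bonds broken (reactants):
  C≡C: 2 × 819 = 1638
  C–H: 4 × 406 = 1624
  O=O: 5 × 505 = 2525
  Σ(broken) = 5787 kJ
Bonds formed (products):
  C=O: 8 × 820 = 6560
  O–H: 4 × 453 = 1812
  Σ(formed) = 8372 kJ
ΔH = Σ(broken) − Σ(formed) = 5787 − 8372 = −2585 kJ

ΔH ≈ −2585 kJ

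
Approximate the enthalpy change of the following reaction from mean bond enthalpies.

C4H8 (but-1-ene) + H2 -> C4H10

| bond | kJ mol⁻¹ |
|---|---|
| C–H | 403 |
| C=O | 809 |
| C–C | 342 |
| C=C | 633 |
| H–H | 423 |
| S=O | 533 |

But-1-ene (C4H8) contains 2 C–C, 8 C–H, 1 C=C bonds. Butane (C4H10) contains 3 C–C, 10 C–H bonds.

ΔH ≈ −92 kJ

Bonds broken (reactants):
  C–C: 2 × 342 = 684
  C–H: 8 × 403 = 3224
  C=C: 1 × 633 = 633
  H–H: 1 × 423 = 423
  Σ(broken) = 4964 kJ
Bonds formed (products):
  C–C: 3 × 342 = 1026
  C–H: 10 × 403 = 4030
  Σ(formed) = 5056 kJ
ΔH = Σ(broken) − Σ(formed) = 4964 − 5056 = −92 kJ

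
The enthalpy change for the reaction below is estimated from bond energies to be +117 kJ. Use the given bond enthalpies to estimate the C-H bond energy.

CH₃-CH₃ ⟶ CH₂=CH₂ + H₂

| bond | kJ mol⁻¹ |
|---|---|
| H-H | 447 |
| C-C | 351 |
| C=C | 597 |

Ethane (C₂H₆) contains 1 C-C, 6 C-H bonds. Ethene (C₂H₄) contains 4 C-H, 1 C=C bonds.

D(C-H) ≈ 405 kJ/mol

Let D be the C-H bond energy.
Σ(broken) = 1×351 + 6×D = 351 + 6D
Σ(formed) = 4×D + 1×597 + 1×447 = 1044 + 4D
ΔH = Σ(broken) − Σ(formed) = (351 + 6D) − (1044 + 4D) = −693 + 2D
Setting this equal to +117 kJ gives 2D = 810, so D = 405 kJ/mol.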